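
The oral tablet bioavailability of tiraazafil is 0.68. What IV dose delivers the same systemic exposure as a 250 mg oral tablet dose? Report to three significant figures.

D_iv = 170 mg

Systemic exposure from an extravascular dose = F × D_ev, so the equivalent IV dose is F × D_ev.
D_iv = F × D_ev = 0.68 × 250 = 170 mg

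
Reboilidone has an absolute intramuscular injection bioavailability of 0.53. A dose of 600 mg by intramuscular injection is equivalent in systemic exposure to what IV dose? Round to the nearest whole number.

Systemic exposure from an extravascular dose = F × D_ev, so the equivalent IV dose is F × D_ev.
D_iv = F × D_ev = 0.53 × 600 = 318 mg

D_iv = 318 mg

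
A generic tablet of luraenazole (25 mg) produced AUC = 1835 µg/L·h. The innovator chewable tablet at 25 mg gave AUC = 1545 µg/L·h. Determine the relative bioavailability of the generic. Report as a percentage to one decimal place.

F_rel = (AUC_test/D_test) / (AUC_ref/D_ref)
      = (1835/25) / (1545/25)
      = 73.4 / 61.8 = 1.1877 = 118.77%

F_rel = 118.8%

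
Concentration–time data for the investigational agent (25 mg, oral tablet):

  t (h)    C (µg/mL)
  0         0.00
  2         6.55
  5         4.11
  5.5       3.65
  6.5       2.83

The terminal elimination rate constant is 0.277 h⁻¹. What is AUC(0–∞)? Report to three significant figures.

Trapezoidal AUC_0→6.5:
  [0→2]: (0.00+6.55)/2 × 2 = 6.55
  [2→5]: (6.55+4.11)/2 × 3 = 15.99
  [5→5.5]: (4.11+3.65)/2 × 0.5 = 1.94
  [5.5→6.5]: (3.65+2.83)/2 × 1 = 3.24
  Sum = 27.72 µg/mL·h
Extrapolated tail: C_last / k_e = 2.83 / 0.277 = 10.217
AUC_0→∞ = 27.72 + 10.217 = 37.937 µg/mL·h

AUC = 37.9 µg/mL·h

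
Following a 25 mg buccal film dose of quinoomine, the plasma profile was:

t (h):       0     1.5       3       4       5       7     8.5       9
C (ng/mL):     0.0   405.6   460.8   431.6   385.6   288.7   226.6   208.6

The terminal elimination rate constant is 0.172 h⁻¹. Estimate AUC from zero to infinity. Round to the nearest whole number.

AUC = 4191 ng/mL·h

Trapezoidal AUC_0→9:
  [0→1.5]: (0.0+405.6)/2 × 1.5 = 304.2
  [1.5→3]: (405.6+460.8)/2 × 1.5 = 649.8
  [3→4]: (460.8+431.6)/2 × 1 = 446.2
  [4→5]: (431.6+385.6)/2 × 1 = 408.6
  [5→7]: (385.6+288.7)/2 × 2 = 674.3
  [7→8.5]: (288.7+226.6)/2 × 1.5 = 386.475
  [8.5→9]: (226.6+208.6)/2 × 0.5 = 108.8
  Sum = 2978.375 ng/mL·h
Extrapolated tail: C_last / k_e = 208.6 / 0.172 = 1212.791
AUC_0→∞ = 2978.375 + 1212.791 = 4191.166 ng/mL·h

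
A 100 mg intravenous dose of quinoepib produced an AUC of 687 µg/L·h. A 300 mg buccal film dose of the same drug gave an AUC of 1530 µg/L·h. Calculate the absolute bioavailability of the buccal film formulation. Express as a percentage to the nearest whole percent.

F = 74%

F = (AUC_ev / D_ev) / (AUC_iv / D_iv)
  = (1530/300) / (687/100)
  = 5.1 / 6.87 = 0.7424
  = 74.24%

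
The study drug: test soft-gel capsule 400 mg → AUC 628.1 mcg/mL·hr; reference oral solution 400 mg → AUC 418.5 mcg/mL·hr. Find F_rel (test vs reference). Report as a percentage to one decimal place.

F_rel = (AUC_test/D_test) / (AUC_ref/D_ref)
      = (628.1/400) / (418.5/400)
      = 1.57025 / 1.04625 = 1.5008 = 150.08%

F_rel = 150.1%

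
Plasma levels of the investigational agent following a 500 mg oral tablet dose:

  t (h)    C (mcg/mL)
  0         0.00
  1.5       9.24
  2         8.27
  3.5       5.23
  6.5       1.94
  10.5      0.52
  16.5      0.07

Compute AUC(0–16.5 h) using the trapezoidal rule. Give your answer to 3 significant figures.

AUC = 38.9 mcg/mL·h

Trapezoidal AUC_0→16.5:
  [0→1.5]: (0.00+9.24)/2 × 1.5 = 6.93
  [1.5→2]: (9.24+8.27)/2 × 0.5 = 4.3775
  [2→3.5]: (8.27+5.23)/2 × 1.5 = 10.125
  [3.5→6.5]: (5.23+1.94)/2 × 3 = 10.755
  [6.5→10.5]: (1.94+0.52)/2 × 4 = 4.92
  [10.5→16.5]: (0.52+0.07)/2 × 6 = 1.77
  Sum = 38.8775 mcg/mL·h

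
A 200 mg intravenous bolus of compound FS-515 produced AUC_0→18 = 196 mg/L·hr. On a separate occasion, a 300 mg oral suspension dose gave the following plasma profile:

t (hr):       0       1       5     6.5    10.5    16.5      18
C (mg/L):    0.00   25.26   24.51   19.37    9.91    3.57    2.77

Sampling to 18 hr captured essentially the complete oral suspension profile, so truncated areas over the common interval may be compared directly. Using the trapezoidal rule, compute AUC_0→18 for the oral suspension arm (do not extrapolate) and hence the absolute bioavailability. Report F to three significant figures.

Trapezoidal AUC_0→18 (oral suspension):
  [0→1]: (0.00+25.26)/2 × 1 = 12.63
  [1→5]: (25.26+24.51)/2 × 4 = 99.54
  [5→6.5]: (24.51+19.37)/2 × 1.5 = 32.91
  [6.5→10.5]: (19.37+9.91)/2 × 4 = 58.56
  [10.5→16.5]: (9.91+3.57)/2 × 6 = 40.44
  [16.5→18]: (3.57+2.77)/2 × 1.5 = 4.755
  Sum = 248.835 mg/L·hr
F = (AUC_ev/D_ev)/(AUC_iv/D_iv) = (248.835/300)/(196/200) = 0.82945/0.98 = 0.8464

F = 0.846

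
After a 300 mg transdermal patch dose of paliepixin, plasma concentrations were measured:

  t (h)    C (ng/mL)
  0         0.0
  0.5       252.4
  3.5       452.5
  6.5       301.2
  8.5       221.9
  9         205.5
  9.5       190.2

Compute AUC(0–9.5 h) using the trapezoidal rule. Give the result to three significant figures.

Trapezoidal AUC_0→9.5:
  [0→0.5]: (0.0+252.4)/2 × 0.5 = 63.1
  [0.5→3.5]: (252.4+452.5)/2 × 3 = 1057.35
  [3.5→6.5]: (452.5+301.2)/2 × 3 = 1130.55
  [6.5→8.5]: (301.2+221.9)/2 × 2 = 523.1
  [8.5→9]: (221.9+205.5)/2 × 0.5 = 106.85
  [9→9.5]: (205.5+190.2)/2 × 0.5 = 98.925
  Sum = 2979.875 ng/mL·h

AUC = 2980 ng/mL·h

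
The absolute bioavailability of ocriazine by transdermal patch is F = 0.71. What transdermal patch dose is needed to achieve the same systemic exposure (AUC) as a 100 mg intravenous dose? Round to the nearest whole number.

D_transdermal = 141 mg

For equal systemic exposure: F × D_ev = D_iv
D_ev = D_iv / F = 100 / 0.71 = 140.845 mg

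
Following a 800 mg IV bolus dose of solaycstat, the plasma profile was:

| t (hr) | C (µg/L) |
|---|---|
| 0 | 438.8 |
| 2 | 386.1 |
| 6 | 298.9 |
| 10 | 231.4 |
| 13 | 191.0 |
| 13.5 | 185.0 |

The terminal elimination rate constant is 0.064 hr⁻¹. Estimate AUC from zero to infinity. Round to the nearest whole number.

AUC = 6874 µg/L·hr

Trapezoidal AUC_0→13.5:
  [0→2]: (438.8+386.1)/2 × 2 = 824.9
  [2→6]: (386.1+298.9)/2 × 4 = 1370.0
  [6→10]: (298.9+231.4)/2 × 4 = 1060.6
  [10→13]: (231.4+191.0)/2 × 3 = 633.6
  [13→13.5]: (191.0+185.0)/2 × 0.5 = 94.0
  Sum = 3983.1 µg/L·hr
Extrapolated tail: C_last / k_e = 185.0 / 0.064 = 2890.625
AUC_0→∞ = 3983.1 + 2890.625 = 6873.725 µg/L·hr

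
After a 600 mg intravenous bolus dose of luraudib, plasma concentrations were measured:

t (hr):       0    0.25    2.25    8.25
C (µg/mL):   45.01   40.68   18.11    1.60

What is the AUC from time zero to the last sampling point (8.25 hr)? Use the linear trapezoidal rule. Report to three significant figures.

AUC = 129 µg/mL·hr

Trapezoidal AUC_0→8.25:
  [0→0.25]: (45.01+40.68)/2 × 0.25 = 10.71125
  [0.25→2.25]: (40.68+18.11)/2 × 2 = 58.79
  [2.25→8.25]: (18.11+1.60)/2 × 6 = 59.13
  Sum = 128.63125 µg/mL·hr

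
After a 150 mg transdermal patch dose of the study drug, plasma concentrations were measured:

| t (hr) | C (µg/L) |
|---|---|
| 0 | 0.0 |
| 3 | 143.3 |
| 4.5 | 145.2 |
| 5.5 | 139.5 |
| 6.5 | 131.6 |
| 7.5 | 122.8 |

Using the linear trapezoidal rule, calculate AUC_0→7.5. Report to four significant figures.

AUC = 836.4 µg/L·hr

Trapezoidal AUC_0→7.5:
  [0→3]: (0.0+143.3)/2 × 3 = 214.95
  [3→4.5]: (143.3+145.2)/2 × 1.5 = 216.375
  [4.5→5.5]: (145.2+139.5)/2 × 1 = 142.35
  [5.5→6.5]: (139.5+131.6)/2 × 1 = 135.55
  [6.5→7.5]: (131.6+122.8)/2 × 1 = 127.2
  Sum = 836.425 µg/L·hr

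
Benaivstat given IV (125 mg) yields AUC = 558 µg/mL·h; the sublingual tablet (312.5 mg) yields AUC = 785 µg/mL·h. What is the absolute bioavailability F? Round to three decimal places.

F = (AUC_ev / D_ev) / (AUC_iv / D_iv)
  = (785/312.5) / (558/125)
  = 2.512 / 4.464 = 0.5627

F = 0.563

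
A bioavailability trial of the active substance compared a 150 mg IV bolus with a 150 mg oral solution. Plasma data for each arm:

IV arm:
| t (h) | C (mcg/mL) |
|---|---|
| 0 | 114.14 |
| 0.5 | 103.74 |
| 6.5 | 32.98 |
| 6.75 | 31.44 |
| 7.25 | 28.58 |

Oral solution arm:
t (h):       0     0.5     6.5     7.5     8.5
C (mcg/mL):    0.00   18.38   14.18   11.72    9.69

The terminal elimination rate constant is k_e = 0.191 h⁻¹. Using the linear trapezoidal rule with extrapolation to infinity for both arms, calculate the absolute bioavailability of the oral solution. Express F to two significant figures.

F = 0.28

Trapezoidal AUC_0→7.25 (IV):
  [0→0.5]: (114.14+103.74)/2 × 0.5 = 54.47
  [0.5→6.5]: (103.74+32.98)/2 × 6 = 410.16
  [6.5→6.75]: (32.98+31.44)/2 × 0.25 = 8.0525
  [6.75→7.25]: (31.44+28.58)/2 × 0.5 = 15.005
  Sum = 487.6875 mcg/mL·h
IV tail: 28.58/0.191 = 149.634; AUC_iv,0→∞ = 487.6875 + 149.634 = 637.3215 mcg/mL·h
Trapezoidal AUC_0→8.5 (oral solution):
  [0→0.5]: (0.00+18.38)/2 × 0.5 = 4.595
  [0.5→6.5]: (18.38+14.18)/2 × 6 = 97.68
  [6.5→7.5]: (14.18+11.72)/2 × 1 = 12.95
  [7.5→8.5]: (11.72+9.69)/2 × 1 = 10.705
  Sum = 125.93 mcg/mL·h
oral solution tail: 9.69/0.191 = 50.733; AUC_ev,0→∞ = 125.93 + 50.733 = 176.663 mcg/mL·h
F = (AUC_ev/D_ev)/(AUC_iv/D_iv) = (176.663/150)/(637.3215/150) = 1.17775/4.24881 = 0.2772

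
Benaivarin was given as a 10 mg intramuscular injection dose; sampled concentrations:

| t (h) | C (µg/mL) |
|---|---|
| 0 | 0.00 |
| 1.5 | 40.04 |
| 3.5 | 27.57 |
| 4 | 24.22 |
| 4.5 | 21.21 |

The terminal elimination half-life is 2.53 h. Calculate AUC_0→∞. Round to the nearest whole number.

Trapezoidal AUC_0→4.5:
  [0→1.5]: (0.00+40.04)/2 × 1.5 = 30.03
  [1.5→3.5]: (40.04+27.57)/2 × 2 = 67.61
  [3.5→4]: (27.57+24.22)/2 × 0.5 = 12.9475
  [4→4.5]: (24.22+21.21)/2 × 0.5 = 11.3575
  Sum = 121.945 µg/mL·h
k_e = ln2 / t½ = 0.693147 / 2.53 = 0.2740 h^-1
Extrapolated tail: C_last / k_e = 21.21 / 0.274 = 77.409
AUC_0→∞ = 121.945 + 77.409 = 199.354 µg/mL·h

AUC = 199 µg/mL·h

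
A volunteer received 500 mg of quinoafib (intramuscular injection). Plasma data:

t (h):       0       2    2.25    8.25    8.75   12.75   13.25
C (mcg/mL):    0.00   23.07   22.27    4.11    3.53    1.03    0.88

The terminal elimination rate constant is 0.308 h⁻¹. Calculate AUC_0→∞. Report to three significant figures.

AUC = 122 mcg/mL·h

Trapezoidal AUC_0→13.25:
  [0→2]: (0.00+23.07)/2 × 2 = 23.07
  [2→2.25]: (23.07+22.27)/2 × 0.25 = 5.6675
  [2.25→8.25]: (22.27+4.11)/2 × 6 = 79.14
  [8.25→8.75]: (4.11+3.53)/2 × 0.5 = 1.91
  [8.75→12.75]: (3.53+1.03)/2 × 4 = 9.12
  [12.75→13.25]: (1.03+0.88)/2 × 0.5 = 0.4775
  Sum = 119.385 mcg/mL·h
Extrapolated tail: C_last / k_e = 0.88 / 0.308 = 2.857
AUC_0→∞ = 119.385 + 2.857 = 122.242 mcg/mL·h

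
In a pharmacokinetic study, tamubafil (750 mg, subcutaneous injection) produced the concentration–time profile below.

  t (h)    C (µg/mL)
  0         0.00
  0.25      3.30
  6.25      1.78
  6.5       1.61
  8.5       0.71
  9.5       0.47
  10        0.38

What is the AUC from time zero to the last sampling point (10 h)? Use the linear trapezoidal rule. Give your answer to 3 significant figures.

Trapezoidal AUC_0→10:
  [0→0.25]: (0.00+3.30)/2 × 0.25 = 0.4125
  [0.25→6.25]: (3.30+1.78)/2 × 6 = 15.24
  [6.25→6.5]: (1.78+1.61)/2 × 0.25 = 0.42375
  [6.5→8.5]: (1.61+0.71)/2 × 2 = 2.32
  [8.5→9.5]: (0.71+0.47)/2 × 1 = 0.59
  [9.5→10]: (0.47+0.38)/2 × 0.5 = 0.2125
  Sum = 19.19875 µg/mL·h

AUC = 19.2 µg/mL·h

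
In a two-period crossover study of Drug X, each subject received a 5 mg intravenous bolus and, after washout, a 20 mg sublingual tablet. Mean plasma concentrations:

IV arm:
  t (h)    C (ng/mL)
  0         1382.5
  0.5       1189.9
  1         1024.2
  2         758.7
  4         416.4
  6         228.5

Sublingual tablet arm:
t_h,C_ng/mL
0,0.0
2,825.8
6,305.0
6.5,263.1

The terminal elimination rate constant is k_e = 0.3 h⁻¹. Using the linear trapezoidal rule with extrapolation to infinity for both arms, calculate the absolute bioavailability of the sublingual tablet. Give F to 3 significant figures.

Trapezoidal AUC_0→6 (IV):
  [0→0.5]: (1382.5+1189.9)/2 × 0.5 = 643.1
  [0.5→1]: (1189.9+1024.2)/2 × 0.5 = 553.525
  [1→2]: (1024.2+758.7)/2 × 1 = 891.45
  [2→4]: (758.7+416.4)/2 × 2 = 1175.1
  [4→6]: (416.4+228.5)/2 × 2 = 644.9
  Sum = 3908.075 ng/mL·h
IV tail: 228.5/0.3 = 761.667; AUC_iv,0→∞ = 3908.075 + 761.667 = 4669.742 ng/mL·h
Trapezoidal AUC_0→6.5 (sublingual tablet):
  [0→2]: (0.0+825.8)/2 × 2 = 825.8
  [2→6]: (825.8+305.0)/2 × 4 = 2261.6
  [6→6.5]: (305.0+263.1)/2 × 0.5 = 142.025
  Sum = 3229.425 ng/mL·h
sublingual tablet tail: 263.1/0.3 = 877.000; AUC_ev,0→∞ = 3229.425 + 877.000 = 4106.425 ng/mL·h
F = (AUC_ev/D_ev)/(AUC_iv/D_iv) = (4106.425/20)/(4669.742/5) = 205.32125/933.9484 = 0.2198

F = 0.220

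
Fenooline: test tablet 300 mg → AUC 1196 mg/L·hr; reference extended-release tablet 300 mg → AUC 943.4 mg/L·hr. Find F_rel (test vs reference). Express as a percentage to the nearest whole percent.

F_rel = (AUC_test/D_test) / (AUC_ref/D_ref)
      = (1196/300) / (943.4/300)
      = 3.98667 / 3.14467 = 1.2678 = 126.78%

F_rel = 127%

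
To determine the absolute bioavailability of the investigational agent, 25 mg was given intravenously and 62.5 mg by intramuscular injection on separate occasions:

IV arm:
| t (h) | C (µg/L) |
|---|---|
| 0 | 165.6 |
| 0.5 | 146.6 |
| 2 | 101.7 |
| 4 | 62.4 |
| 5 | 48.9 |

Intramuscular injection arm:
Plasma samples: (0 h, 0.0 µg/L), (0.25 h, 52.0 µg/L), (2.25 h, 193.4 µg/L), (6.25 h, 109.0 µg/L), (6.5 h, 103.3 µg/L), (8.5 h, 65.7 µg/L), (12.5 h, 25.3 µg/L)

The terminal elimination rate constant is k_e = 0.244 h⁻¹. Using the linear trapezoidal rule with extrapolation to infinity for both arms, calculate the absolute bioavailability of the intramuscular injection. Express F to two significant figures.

F = 0.78

Trapezoidal AUC_0→5 (IV):
  [0→0.5]: (165.6+146.6)/2 × 0.5 = 78.05
  [0.5→2]: (146.6+101.7)/2 × 1.5 = 186.225
  [2→4]: (101.7+62.4)/2 × 2 = 164.1
  [4→5]: (62.4+48.9)/2 × 1 = 55.65
  Sum = 484.025 µg/L·h
IV tail: 48.9/0.244 = 200.410; AUC_iv,0→∞ = 484.025 + 200.410 = 684.435 µg/L·h
Trapezoidal AUC_0→12.5 (intramuscular injection):
  [0→0.25]: (0.0+52.0)/2 × 0.25 = 6.5
  [0.25→2.25]: (52.0+193.4)/2 × 2 = 245.4
  [2.25→6.25]: (193.4+109.0)/2 × 4 = 604.8
  [6.25→6.5]: (109.0+103.3)/2 × 0.25 = 26.5375
  [6.5→8.5]: (103.3+65.7)/2 × 2 = 169.0
  [8.5→12.5]: (65.7+25.3)/2 × 4 = 182.0
  Sum = 1234.2375 µg/L·h
intramuscular injection tail: 25.3/0.244 = 103.689; AUC_ev,0→∞ = 1234.2375 + 103.689 = 1337.9265 µg/L·h
F = (AUC_ev/D_ev)/(AUC_iv/D_iv) = (1337.9265/62.5)/(684.435/25) = 21.406824/27.3774 = 0.7819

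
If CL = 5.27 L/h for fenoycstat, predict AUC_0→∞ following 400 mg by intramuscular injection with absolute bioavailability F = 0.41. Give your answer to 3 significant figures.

AUC_0→∞ = F × Dose / CL
        = 0.41 × 400 / 5.27 = 31.1195 mg/L·h

AUC = 31.1 mg/L·h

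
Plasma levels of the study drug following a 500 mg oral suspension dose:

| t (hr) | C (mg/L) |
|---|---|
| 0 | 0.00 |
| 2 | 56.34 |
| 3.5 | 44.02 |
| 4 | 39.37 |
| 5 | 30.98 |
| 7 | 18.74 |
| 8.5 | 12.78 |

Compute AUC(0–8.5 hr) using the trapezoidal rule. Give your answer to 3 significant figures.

AUC = 261 mg/L·hr

Trapezoidal AUC_0→8.5:
  [0→2]: (0.00+56.34)/2 × 2 = 56.34
  [2→3.5]: (56.34+44.02)/2 × 1.5 = 75.27
  [3.5→4]: (44.02+39.37)/2 × 0.5 = 20.8475
  [4→5]: (39.37+30.98)/2 × 1 = 35.175
  [5→7]: (30.98+18.74)/2 × 2 = 49.72
  [7→8.5]: (18.74+12.78)/2 × 1.5 = 23.64
  Sum = 260.9925 mg/L·hr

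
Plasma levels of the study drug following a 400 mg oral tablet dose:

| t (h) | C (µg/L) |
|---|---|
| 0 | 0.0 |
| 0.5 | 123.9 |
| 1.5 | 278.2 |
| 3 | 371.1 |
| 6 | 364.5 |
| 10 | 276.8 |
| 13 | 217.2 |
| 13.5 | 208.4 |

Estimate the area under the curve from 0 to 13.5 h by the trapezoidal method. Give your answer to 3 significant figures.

AUC = 3950 µg/L·h

Trapezoidal AUC_0→13.5:
  [0→0.5]: (0.0+123.9)/2 × 0.5 = 30.975
  [0.5→1.5]: (123.9+278.2)/2 × 1 = 201.05
  [1.5→3]: (278.2+371.1)/2 × 1.5 = 486.975
  [3→6]: (371.1+364.5)/2 × 3 = 1103.4
  [6→10]: (364.5+276.8)/2 × 4 = 1282.6
  [10→13]: (276.8+217.2)/2 × 3 = 741.0
  [13→13.5]: (217.2+208.4)/2 × 0.5 = 106.4
  Sum = 3952.4 µg/L·h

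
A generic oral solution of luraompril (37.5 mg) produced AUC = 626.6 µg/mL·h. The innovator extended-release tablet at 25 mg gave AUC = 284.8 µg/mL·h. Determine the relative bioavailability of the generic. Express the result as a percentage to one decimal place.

F_rel = 146.7%

F_rel = (AUC_test/D_test) / (AUC_ref/D_ref)
      = (626.6/37.5) / (284.8/25)
      = 16.7093 / 11.392 = 1.4668 = 146.68%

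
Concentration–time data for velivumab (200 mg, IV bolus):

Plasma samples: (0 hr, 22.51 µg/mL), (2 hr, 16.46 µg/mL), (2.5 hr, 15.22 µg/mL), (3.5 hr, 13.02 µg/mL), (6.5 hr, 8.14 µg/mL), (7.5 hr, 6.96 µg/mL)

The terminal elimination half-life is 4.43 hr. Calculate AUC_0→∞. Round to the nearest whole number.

Trapezoidal AUC_0→7.5:
  [0→2]: (22.51+16.46)/2 × 2 = 38.97
  [2→2.5]: (16.46+15.22)/2 × 0.5 = 7.92
  [2.5→3.5]: (15.22+13.02)/2 × 1 = 14.12
  [3.5→6.5]: (13.02+8.14)/2 × 3 = 31.74
  [6.5→7.5]: (8.14+6.96)/2 × 1 = 7.55
  Sum = 100.3 µg/mL·hr
k_e = ln2 / t½ = 0.693147 / 4.43 = 0.1565 hr^-1
Extrapolated tail: C_last / k_e = 6.96 / 0.1565 = 44.473
AUC_0→∞ = 100.3 + 44.473 = 144.773 µg/mL·hr

AUC = 145 µg/mL·hr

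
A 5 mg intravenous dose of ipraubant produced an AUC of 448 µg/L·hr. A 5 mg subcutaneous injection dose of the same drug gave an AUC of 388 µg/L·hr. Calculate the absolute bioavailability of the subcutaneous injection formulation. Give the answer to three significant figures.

F = 0.866

F = (AUC_ev / D_ev) / (AUC_iv / D_iv)
  = (388/5) / (448/5)
  = 77.6 / 89.6 = 0.8661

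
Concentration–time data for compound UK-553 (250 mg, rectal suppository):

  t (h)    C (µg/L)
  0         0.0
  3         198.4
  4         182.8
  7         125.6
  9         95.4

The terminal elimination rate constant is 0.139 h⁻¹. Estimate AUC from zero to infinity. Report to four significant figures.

AUC = 1858 µg/L·h

Trapezoidal AUC_0→9:
  [0→3]: (0.0+198.4)/2 × 3 = 297.6
  [3→4]: (198.4+182.8)/2 × 1 = 190.6
  [4→7]: (182.8+125.6)/2 × 3 = 462.6
  [7→9]: (125.6+95.4)/2 × 2 = 221.0
  Sum = 1171.8 µg/L·h
Extrapolated tail: C_last / k_e = 95.4 / 0.139 = 686.331
AUC_0→∞ = 1171.8 + 686.331 = 1858.131 µg/L·h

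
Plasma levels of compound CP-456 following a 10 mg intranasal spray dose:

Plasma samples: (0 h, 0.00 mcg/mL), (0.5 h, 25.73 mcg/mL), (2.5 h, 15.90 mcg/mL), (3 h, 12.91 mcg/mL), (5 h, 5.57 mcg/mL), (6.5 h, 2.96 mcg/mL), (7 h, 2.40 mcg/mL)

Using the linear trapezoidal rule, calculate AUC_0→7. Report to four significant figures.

Trapezoidal AUC_0→7:
  [0→0.5]: (0.00+25.73)/2 × 0.5 = 6.4325
  [0.5→2.5]: (25.73+15.90)/2 × 2 = 41.63
  [2.5→3]: (15.90+12.91)/2 × 0.5 = 7.2025
  [3→5]: (12.91+5.57)/2 × 2 = 18.48
  [5→6.5]: (5.57+2.96)/2 × 1.5 = 6.3975
  [6.5→7]: (2.96+2.40)/2 × 0.5 = 1.34
  Sum = 81.4825 mcg/mL·h

AUC = 81.48 mcg/mL·h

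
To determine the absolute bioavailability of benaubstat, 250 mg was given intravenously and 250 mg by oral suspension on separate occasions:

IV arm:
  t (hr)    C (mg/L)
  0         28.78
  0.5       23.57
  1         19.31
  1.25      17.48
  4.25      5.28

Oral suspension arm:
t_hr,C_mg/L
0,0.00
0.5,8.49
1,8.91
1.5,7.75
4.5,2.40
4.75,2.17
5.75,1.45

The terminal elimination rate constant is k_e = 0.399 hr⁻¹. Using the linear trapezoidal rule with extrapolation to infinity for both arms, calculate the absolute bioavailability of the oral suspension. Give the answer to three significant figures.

F = 0.421

Trapezoidal AUC_0→4.25 (IV):
  [0→0.5]: (28.78+23.57)/2 × 0.5 = 13.0875
  [0.5→1]: (23.57+19.31)/2 × 0.5 = 10.72
  [1→1.25]: (19.31+17.48)/2 × 0.25 = 4.59875
  [1.25→4.25]: (17.48+5.28)/2 × 3 = 34.14
  Sum = 62.54625 mg/L·hr
IV tail: 5.28/0.399 = 13.233; AUC_iv,0→∞ = 62.54625 + 13.233 = 75.77925 mg/L·hr
Trapezoidal AUC_0→5.75 (oral suspension):
  [0→0.5]: (0.00+8.49)/2 × 0.5 = 2.1225
  [0.5→1]: (8.49+8.91)/2 × 0.5 = 4.35
  [1→1.5]: (8.91+7.75)/2 × 0.5 = 4.165
  [1.5→4.5]: (7.75+2.40)/2 × 3 = 15.225
  [4.5→4.75]: (2.40+2.17)/2 × 0.25 = 0.57125
  [4.75→5.75]: (2.17+1.45)/2 × 1 = 1.81
  Sum = 28.24375 mg/L·hr
oral suspension tail: 1.45/0.399 = 3.634; AUC_ev,0→∞ = 28.24375 + 3.634 = 31.87775 mg/L·hr
F = (AUC_ev/D_ev)/(AUC_iv/D_iv) = (31.87775/250)/(75.77925/250) = 0.127511/0.303117 = 0.4207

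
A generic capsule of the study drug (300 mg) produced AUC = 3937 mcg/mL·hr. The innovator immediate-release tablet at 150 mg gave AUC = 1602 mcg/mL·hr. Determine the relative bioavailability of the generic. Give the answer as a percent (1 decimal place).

F_rel = 122.9%

F_rel = (AUC_test/D_test) / (AUC_ref/D_ref)
      = (3937/300) / (1602/150)
      = 13.1233 / 10.68 = 1.2288 = 122.88%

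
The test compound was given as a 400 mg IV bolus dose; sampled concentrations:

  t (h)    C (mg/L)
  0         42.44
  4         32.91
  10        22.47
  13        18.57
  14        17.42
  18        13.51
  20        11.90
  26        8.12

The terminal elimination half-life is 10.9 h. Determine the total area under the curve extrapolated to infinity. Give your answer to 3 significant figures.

Trapezoidal AUC_0→26:
  [0→4]: (42.44+32.91)/2 × 4 = 150.7
  [4→10]: (32.91+22.47)/2 × 6 = 166.14
  [10→13]: (22.47+18.57)/2 × 3 = 61.56
  [13→14]: (18.57+17.42)/2 × 1 = 17.995
  [14→18]: (17.42+13.51)/2 × 4 = 61.86
  [18→20]: (13.51+11.90)/2 × 2 = 25.41
  [20→26]: (11.90+8.12)/2 × 6 = 60.06
  Sum = 543.725 mg/L·h
k_e = ln2 / t½ = 0.693147 / 10.9 = 0.0636 h^-1
Extrapolated tail: C_last / k_e = 8.12 / 0.0636 = 127.673
AUC_0→∞ = 543.725 + 127.673 = 671.398 mg/L·h

AUC = 671 mg/L·h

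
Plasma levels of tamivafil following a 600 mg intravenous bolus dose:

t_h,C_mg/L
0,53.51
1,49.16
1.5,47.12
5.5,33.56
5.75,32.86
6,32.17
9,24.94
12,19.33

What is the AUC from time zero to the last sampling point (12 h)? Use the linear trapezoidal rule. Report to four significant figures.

AUC = 405.3 mg/L·h

Trapezoidal AUC_0→12:
  [0→1]: (53.51+49.16)/2 × 1 = 51.335
  [1→1.5]: (49.16+47.12)/2 × 0.5 = 24.07
  [1.5→5.5]: (47.12+33.56)/2 × 4 = 161.36
  [5.5→5.75]: (33.56+32.86)/2 × 0.25 = 8.3025
  [5.75→6]: (32.86+32.17)/2 × 0.25 = 8.12875
  [6→9]: (32.17+24.94)/2 × 3 = 85.665
  [9→12]: (24.94+19.33)/2 × 3 = 66.405
  Sum = 405.26625 mg/L·h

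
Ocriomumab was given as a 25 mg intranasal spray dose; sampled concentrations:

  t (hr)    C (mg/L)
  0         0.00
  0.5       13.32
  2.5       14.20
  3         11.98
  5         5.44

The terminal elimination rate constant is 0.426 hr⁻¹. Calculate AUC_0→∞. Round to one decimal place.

Trapezoidal AUC_0→5:
  [0→0.5]: (0.00+13.32)/2 × 0.5 = 3.33
  [0.5→2.5]: (13.32+14.20)/2 × 2 = 27.52
  [2.5→3]: (14.20+11.98)/2 × 0.5 = 6.545
  [3→5]: (11.98+5.44)/2 × 2 = 17.42
  Sum = 54.815 mg/L·hr
Extrapolated tail: C_last / k_e = 5.44 / 0.426 = 12.770
AUC_0→∞ = 54.815 + 12.770 = 67.585 mg/L·hr

AUC = 67.6 mg/L·hr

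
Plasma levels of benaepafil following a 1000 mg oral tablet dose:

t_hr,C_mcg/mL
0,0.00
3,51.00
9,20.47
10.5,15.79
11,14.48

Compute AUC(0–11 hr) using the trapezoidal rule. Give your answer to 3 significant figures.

Trapezoidal AUC_0→11:
  [0→3]: (0.00+51.00)/2 × 3 = 76.5
  [3→9]: (51.00+20.47)/2 × 6 = 214.41
  [9→10.5]: (20.47+15.79)/2 × 1.5 = 27.195
  [10.5→11]: (15.79+14.48)/2 × 0.5 = 7.5675
  Sum = 325.6725 mcg/mL·hr

AUC = 326 mcg/mL·hr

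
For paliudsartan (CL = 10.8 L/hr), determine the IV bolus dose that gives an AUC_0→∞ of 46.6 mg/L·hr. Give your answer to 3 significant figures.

Dose_iv = CL × AUC_0→∞
     = 10.8 × 46.6 = 503.28 mg

Dose = 503 mg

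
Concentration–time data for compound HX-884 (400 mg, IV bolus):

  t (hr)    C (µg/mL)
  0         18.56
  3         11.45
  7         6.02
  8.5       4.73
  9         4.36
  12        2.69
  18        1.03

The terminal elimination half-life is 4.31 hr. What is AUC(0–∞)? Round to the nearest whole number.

Trapezoidal AUC_0→18:
  [0→3]: (18.56+11.45)/2 × 3 = 45.015
  [3→7]: (11.45+6.02)/2 × 4 = 34.94
  [7→8.5]: (6.02+4.73)/2 × 1.5 = 8.0625
  [8.5→9]: (4.73+4.36)/2 × 0.5 = 2.2725
  [9→12]: (4.36+2.69)/2 × 3 = 10.575
  [12→18]: (2.69+1.03)/2 × 6 = 11.16
  Sum = 112.025 µg/mL·hr
k_e = ln2 / t½ = 0.693147 / 4.31 = 0.1608 hr^-1
Extrapolated tail: C_last / k_e = 1.03 / 0.1608 = 6.405
AUC_0→∞ = 112.025 + 6.405 = 118.43 µg/mL·hr

AUC = 118 µg/mL·hr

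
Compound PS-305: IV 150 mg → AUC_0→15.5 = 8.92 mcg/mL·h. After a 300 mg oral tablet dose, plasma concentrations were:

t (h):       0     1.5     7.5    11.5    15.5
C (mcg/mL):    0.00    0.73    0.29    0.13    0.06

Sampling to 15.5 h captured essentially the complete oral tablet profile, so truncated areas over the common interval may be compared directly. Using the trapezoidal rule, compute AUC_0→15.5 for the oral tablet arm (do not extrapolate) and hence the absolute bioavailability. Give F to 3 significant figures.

F = 0.271

Trapezoidal AUC_0→15.5 (oral tablet):
  [0→1.5]: (0.00+0.73)/2 × 1.5 = 0.5475
  [1.5→7.5]: (0.73+0.29)/2 × 6 = 3.06
  [7.5→11.5]: (0.29+0.13)/2 × 4 = 0.84
  [11.5→15.5]: (0.13+0.06)/2 × 4 = 0.38
  Sum = 4.8275 mcg/mL·h
F = (AUC_ev/D_ev)/(AUC_iv/D_iv) = (4.8275/300)/(8.92/150) = 0.0160917/0.0594667 = 0.2706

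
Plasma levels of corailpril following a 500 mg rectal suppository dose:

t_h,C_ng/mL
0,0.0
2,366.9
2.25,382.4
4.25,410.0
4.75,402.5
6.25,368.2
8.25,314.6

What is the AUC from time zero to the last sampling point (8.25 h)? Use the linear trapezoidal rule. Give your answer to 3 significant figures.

Trapezoidal AUC_0→8.25:
  [0→2]: (0.0+366.9)/2 × 2 = 366.9
  [2→2.25]: (366.9+382.4)/2 × 0.25 = 93.6625
  [2.25→4.25]: (382.4+410.0)/2 × 2 = 792.4
  [4.25→4.75]: (410.0+402.5)/2 × 0.5 = 203.125
  [4.75→6.25]: (402.5+368.2)/2 × 1.5 = 578.025
  [6.25→8.25]: (368.2+314.6)/2 × 2 = 682.8
  Sum = 2716.9125 ng/mL·h

AUC = 2720 ng/mL·h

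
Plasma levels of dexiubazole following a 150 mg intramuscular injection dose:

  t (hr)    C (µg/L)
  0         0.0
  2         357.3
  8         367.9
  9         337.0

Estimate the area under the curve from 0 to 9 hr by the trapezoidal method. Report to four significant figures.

Trapezoidal AUC_0→9:
  [0→2]: (0.0+357.3)/2 × 2 = 357.3
  [2→8]: (357.3+367.9)/2 × 6 = 2175.6
  [8→9]: (367.9+337.0)/2 × 1 = 352.45
  Sum = 2885.35 µg/L·hr

AUC = 2885 µg/L·hr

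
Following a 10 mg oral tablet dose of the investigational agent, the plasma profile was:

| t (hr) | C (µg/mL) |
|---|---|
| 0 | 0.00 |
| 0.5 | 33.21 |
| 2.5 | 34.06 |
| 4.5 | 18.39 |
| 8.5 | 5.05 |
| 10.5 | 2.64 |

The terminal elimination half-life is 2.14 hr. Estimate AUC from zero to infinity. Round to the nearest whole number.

AUC = 191 µg/mL·hr

Trapezoidal AUC_0→10.5:
  [0→0.5]: (0.00+33.21)/2 × 0.5 = 8.3025
  [0.5→2.5]: (33.21+34.06)/2 × 2 = 67.27
  [2.5→4.5]: (34.06+18.39)/2 × 2 = 52.45
  [4.5→8.5]: (18.39+5.05)/2 × 4 = 46.88
  [8.5→10.5]: (5.05+2.64)/2 × 2 = 7.69
  Sum = 182.5925 µg/mL·hr
k_e = ln2 / t½ = 0.693147 / 2.14 = 0.3239 hr^-1
Extrapolated tail: C_last / k_e = 2.64 / 0.3239 = 8.151
AUC_0→∞ = 182.5925 + 8.151 = 190.7435 µg/mL·hr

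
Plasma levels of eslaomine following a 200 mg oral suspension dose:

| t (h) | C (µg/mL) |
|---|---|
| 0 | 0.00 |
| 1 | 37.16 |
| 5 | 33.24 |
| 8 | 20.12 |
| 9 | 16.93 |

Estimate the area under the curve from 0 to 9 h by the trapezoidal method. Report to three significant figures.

AUC = 258 µg/mL·h

Trapezoidal AUC_0→9:
  [0→1]: (0.00+37.16)/2 × 1 = 18.58
  [1→5]: (37.16+33.24)/2 × 4 = 140.8
  [5→8]: (33.24+20.12)/2 × 3 = 80.04
  [8→9]: (20.12+16.93)/2 × 1 = 18.525
  Sum = 257.945 µg/mL·h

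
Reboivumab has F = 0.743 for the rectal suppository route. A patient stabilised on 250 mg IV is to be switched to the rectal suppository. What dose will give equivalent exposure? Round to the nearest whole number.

D_rectal = 336 mg

For equal systemic exposure: F × D_ev = D_iv
D_ev = D_iv / F = 250 / 0.743 = 336.474 mg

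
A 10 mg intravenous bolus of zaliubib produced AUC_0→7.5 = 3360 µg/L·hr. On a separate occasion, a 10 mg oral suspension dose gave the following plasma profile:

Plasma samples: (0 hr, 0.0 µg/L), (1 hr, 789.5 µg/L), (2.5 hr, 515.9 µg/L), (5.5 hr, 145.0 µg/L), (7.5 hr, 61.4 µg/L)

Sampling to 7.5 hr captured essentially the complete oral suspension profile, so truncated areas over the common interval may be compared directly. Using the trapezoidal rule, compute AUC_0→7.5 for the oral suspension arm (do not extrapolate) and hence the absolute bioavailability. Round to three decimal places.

Trapezoidal AUC_0→7.5 (oral suspension):
  [0→1]: (0.0+789.5)/2 × 1 = 394.75
  [1→2.5]: (789.5+515.9)/2 × 1.5 = 979.05
  [2.5→5.5]: (515.9+145.0)/2 × 3 = 991.35
  [5.5→7.5]: (145.0+61.4)/2 × 2 = 206.4
  Sum = 2571.55 µg/L·hr
F = (AUC_ev/D_ev)/(AUC_iv/D_iv) = (2571.55/10)/(3360/10) = 257.155/336 = 0.7653

F = 0.765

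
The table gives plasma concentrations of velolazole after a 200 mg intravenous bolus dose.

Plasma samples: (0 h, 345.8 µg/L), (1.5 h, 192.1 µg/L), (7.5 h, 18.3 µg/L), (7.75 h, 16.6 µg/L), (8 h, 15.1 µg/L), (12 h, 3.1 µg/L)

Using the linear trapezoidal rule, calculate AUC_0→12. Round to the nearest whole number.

AUC = 1079 µg/L·h

Trapezoidal AUC_0→12:
  [0→1.5]: (345.8+192.1)/2 × 1.5 = 403.425
  [1.5→7.5]: (192.1+18.3)/2 × 6 = 631.2
  [7.5→7.75]: (18.3+16.6)/2 × 0.25 = 4.3625
  [7.75→8]: (16.6+15.1)/2 × 0.25 = 3.9625
  [8→12]: (15.1+3.1)/2 × 4 = 36.4
  Sum = 1079.35 µg/L·h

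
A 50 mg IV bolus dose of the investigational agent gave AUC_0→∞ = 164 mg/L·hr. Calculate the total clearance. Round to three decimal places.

CL = 0.305 L/hr

CL = Dose_iv / AUC_0→∞
   = 50 / 164 = 0.304878 L/hr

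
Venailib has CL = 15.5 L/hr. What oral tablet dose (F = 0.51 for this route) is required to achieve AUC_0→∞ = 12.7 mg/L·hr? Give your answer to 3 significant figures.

Dose = CL × AUC_0→∞ / F
     = 15.5 × 12.7 / 0.51 = 385.98 mg

Dose = 386 mg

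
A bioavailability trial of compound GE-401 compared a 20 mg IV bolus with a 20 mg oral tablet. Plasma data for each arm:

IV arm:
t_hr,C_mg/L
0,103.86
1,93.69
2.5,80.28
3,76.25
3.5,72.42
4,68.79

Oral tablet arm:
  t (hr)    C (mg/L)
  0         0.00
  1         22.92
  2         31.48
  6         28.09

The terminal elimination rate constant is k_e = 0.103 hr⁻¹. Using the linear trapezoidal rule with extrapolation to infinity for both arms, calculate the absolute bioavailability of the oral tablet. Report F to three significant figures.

F = 0.427

Trapezoidal AUC_0→4 (IV):
  [0→1]: (103.86+93.69)/2 × 1 = 98.775
  [1→2.5]: (93.69+80.28)/2 × 1.5 = 130.4775
  [2.5→3]: (80.28+76.25)/2 × 0.5 = 39.1325
  [3→3.5]: (76.25+72.42)/2 × 0.5 = 37.1675
  [3.5→4]: (72.42+68.79)/2 × 0.5 = 35.3025
  Sum = 340.855 mg/L·hr
IV tail: 68.79/0.103 = 667.864; AUC_iv,0→∞ = 340.855 + 667.864 = 1008.719 mg/L·hr
Trapezoidal AUC_0→6 (oral tablet):
  [0→1]: (0.00+22.92)/2 × 1 = 11.46
  [1→2]: (22.92+31.48)/2 × 1 = 27.2
  [2→6]: (31.48+28.09)/2 × 4 = 119.14
  Sum = 157.8 mg/L·hr
oral tablet tail: 28.09/0.103 = 272.718; AUC_ev,0→∞ = 157.8 + 272.718 = 430.518 mg/L·hr
F = (AUC_ev/D_ev)/(AUC_iv/D_iv) = (430.518/20)/(1008.719/20) = 21.5259/50.43595 = 0.4268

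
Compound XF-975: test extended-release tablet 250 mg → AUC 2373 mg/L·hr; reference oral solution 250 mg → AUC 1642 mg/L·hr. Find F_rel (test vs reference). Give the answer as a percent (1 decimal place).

F_rel = (AUC_test/D_test) / (AUC_ref/D_ref)
      = (2373/250) / (1642/250)
      = 9.492 / 6.568 = 1.4452 = 144.52%

F_rel = 144.5%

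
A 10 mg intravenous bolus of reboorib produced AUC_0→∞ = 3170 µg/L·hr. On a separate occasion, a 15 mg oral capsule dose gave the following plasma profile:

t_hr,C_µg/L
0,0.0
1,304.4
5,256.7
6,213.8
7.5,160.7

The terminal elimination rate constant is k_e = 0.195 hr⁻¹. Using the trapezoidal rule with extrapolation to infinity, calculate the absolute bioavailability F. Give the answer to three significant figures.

F = 0.550

Trapezoidal AUC_0→7.5 (oral capsule):
  [0→1]: (0.0+304.4)/2 × 1 = 152.2
  [1→5]: (304.4+256.7)/2 × 4 = 1122.2
  [5→6]: (256.7+213.8)/2 × 1 = 235.25
  [6→7.5]: (213.8+160.7)/2 × 1.5 = 280.875
  Sum = 1790.525 µg/L·hr
Tail: C_last/k_e = 160.7/0.195 = 824.103
AUC_0→∞ (oral capsule) = 1790.525 + 824.103 = 2614.628 µg/L·hr
F = (AUC_ev/D_ev)/(AUC_iv/D_iv) = (2614.628/15)/(3170/10) = 174.309/317 = 0.5499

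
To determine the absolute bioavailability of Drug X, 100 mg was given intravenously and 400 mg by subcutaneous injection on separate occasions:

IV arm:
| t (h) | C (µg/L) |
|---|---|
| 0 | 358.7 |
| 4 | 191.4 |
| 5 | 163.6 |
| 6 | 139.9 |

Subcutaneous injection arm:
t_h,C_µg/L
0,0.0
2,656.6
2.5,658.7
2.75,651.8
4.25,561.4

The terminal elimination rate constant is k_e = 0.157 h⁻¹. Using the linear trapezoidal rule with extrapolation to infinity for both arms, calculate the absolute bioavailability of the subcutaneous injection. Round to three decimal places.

Trapezoidal AUC_0→6 (IV):
  [0→4]: (358.7+191.4)/2 × 4 = 1100.2
  [4→5]: (191.4+163.6)/2 × 1 = 177.5
  [5→6]: (163.6+139.9)/2 × 1 = 151.75
  Sum = 1429.45 µg/L·h
IV tail: 139.9/0.157 = 891.083; AUC_iv,0→∞ = 1429.45 + 891.083 = 2320.533 µg/L·h
Trapezoidal AUC_0→4.25 (subcutaneous injection):
  [0→2]: (0.0+656.6)/2 × 2 = 656.6
  [2→2.5]: (656.6+658.7)/2 × 0.5 = 328.825
  [2.5→2.75]: (658.7+651.8)/2 × 0.25 = 163.8125
  [2.75→4.25]: (651.8+561.4)/2 × 1.5 = 909.9
  Sum = 2059.1375 µg/L·h
subcutaneous injection tail: 561.4/0.157 = 3575.796; AUC_ev,0→∞ = 2059.1375 + 3575.796 = 5634.9335 µg/L·h
F = (AUC_ev/D_ev)/(AUC_iv/D_iv) = (5634.9335/400)/(2320.533/100) = 14.0873/23.20533 = 0.6071

F = 0.607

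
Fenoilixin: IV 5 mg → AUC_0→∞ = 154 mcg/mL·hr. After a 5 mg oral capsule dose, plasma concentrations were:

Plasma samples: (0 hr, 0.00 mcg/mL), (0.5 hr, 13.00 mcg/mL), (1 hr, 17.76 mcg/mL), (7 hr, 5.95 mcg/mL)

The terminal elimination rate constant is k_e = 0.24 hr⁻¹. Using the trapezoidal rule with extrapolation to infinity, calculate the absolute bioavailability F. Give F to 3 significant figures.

Trapezoidal AUC_0→7 (oral capsule):
  [0→0.5]: (0.00+13.00)/2 × 0.5 = 3.25
  [0.5→1]: (13.00+17.76)/2 × 0.5 = 7.69
  [1→7]: (17.76+5.95)/2 × 6 = 71.13
  Sum = 82.07 mcg/mL·hr
Tail: C_last/k_e = 5.95/0.24 = 24.792
AUC_0→∞ (oral capsule) = 82.07 + 24.792 = 106.862 mcg/mL·hr
F = (AUC_ev/D_ev)/(AUC_iv/D_iv) = (106.862/5)/(154/5) = 21.3724/30.8 = 0.6939

F = 0.694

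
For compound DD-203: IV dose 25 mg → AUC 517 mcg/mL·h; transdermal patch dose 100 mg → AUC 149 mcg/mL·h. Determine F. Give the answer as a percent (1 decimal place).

F = (AUC_ev / D_ev) / (AUC_iv / D_iv)
  = (149/100) / (517/25)
  = 1.49 / 20.68 = 0.0721
  = 7.21%

F = 7.2%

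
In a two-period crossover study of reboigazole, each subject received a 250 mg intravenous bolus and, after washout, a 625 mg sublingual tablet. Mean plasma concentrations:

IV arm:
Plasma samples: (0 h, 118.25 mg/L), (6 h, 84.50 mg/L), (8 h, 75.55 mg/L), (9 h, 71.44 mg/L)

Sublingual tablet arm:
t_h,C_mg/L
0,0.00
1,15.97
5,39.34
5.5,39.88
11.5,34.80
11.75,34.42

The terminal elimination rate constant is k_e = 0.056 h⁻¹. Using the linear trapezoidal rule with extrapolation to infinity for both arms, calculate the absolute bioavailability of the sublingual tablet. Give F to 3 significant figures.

F = 0.186

Trapezoidal AUC_0→9 (IV):
  [0→6]: (118.25+84.50)/2 × 6 = 608.25
  [6→8]: (84.50+75.55)/2 × 2 = 160.05
  [8→9]: (75.55+71.44)/2 × 1 = 73.495
  Sum = 841.795 mg/L·h
IV tail: 71.44/0.056 = 1275.714; AUC_iv,0→∞ = 841.795 + 1275.714 = 2117.509 mg/L·h
Trapezoidal AUC_0→11.75 (sublingual tablet):
  [0→1]: (0.00+15.97)/2 × 1 = 7.985
  [1→5]: (15.97+39.34)/2 × 4 = 110.62
  [5→5.5]: (39.34+39.88)/2 × 0.5 = 19.805
  [5.5→11.5]: (39.88+34.80)/2 × 6 = 224.04
  [11.5→11.75]: (34.80+34.42)/2 × 0.25 = 8.6525
  Sum = 371.1025 mg/L·h
sublingual tablet tail: 34.42/0.056 = 614.643; AUC_ev,0→∞ = 371.1025 + 614.643 = 985.7455 mg/L·h
F = (AUC_ev/D_ev)/(AUC_iv/D_iv) = (985.7455/625)/(2117.509/250) = 1.5771928/8.470036 = 0.1862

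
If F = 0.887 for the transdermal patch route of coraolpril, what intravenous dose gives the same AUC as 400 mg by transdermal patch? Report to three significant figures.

Systemic exposure from an extravascular dose = F × D_ev, so the equivalent IV dose is F × D_ev.
D_iv = F × D_ev = 0.887 × 400 = 354.8 mg

D_iv = 355 mg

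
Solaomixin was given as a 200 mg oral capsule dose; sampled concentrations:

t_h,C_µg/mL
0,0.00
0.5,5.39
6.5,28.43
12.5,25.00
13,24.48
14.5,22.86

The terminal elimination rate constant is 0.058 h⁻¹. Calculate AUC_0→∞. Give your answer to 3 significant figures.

AUC = 705 µg/mL·h

Trapezoidal AUC_0→14.5:
  [0→0.5]: (0.00+5.39)/2 × 0.5 = 1.3475
  [0.5→6.5]: (5.39+28.43)/2 × 6 = 101.46
  [6.5→12.5]: (28.43+25.00)/2 × 6 = 160.29
  [12.5→13]: (25.00+24.48)/2 × 0.5 = 12.37
  [13→14.5]: (24.48+22.86)/2 × 1.5 = 35.505
  Sum = 310.9725 µg/mL·h
Extrapolated tail: C_last / k_e = 22.86 / 0.058 = 394.138
AUC_0→∞ = 310.9725 + 394.138 = 705.1105 µg/mL·h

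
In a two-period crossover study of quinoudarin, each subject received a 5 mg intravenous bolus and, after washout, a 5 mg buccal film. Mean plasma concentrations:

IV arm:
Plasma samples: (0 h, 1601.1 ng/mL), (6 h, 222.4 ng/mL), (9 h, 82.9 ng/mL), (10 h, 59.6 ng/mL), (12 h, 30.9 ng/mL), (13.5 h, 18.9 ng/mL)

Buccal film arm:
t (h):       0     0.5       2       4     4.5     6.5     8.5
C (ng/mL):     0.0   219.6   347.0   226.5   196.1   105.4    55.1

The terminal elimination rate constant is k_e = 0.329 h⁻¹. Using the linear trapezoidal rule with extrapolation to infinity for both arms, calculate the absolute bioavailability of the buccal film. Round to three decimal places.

Trapezoidal AUC_0→13.5 (IV):
  [0→6]: (1601.1+222.4)/2 × 6 = 5470.5
  [6→9]: (222.4+82.9)/2 × 3 = 457.95
  [9→10]: (82.9+59.6)/2 × 1 = 71.25
  [10→12]: (59.6+30.9)/2 × 2 = 90.5
  [12→13.5]: (30.9+18.9)/2 × 1.5 = 37.35
  Sum = 6127.55 ng/mL·h
IV tail: 18.9/0.329 = 57.447; AUC_iv,0→∞ = 6127.55 + 57.447 = 6184.997 ng/mL·h
Trapezoidal AUC_0→8.5 (buccal film):
  [0→0.5]: (0.0+219.6)/2 × 0.5 = 54.9
  [0.5→2]: (219.6+347.0)/2 × 1.5 = 424.95
  [2→4]: (347.0+226.5)/2 × 2 = 573.5
  [4→4.5]: (226.5+196.1)/2 × 0.5 = 105.65
  [4.5→6.5]: (196.1+105.4)/2 × 2 = 301.5
  [6.5→8.5]: (105.4+55.1)/2 × 2 = 160.5
  Sum = 1621.0 ng/mL·h
buccal film tail: 55.1/0.329 = 167.477; AUC_ev,0→∞ = 1621.0 + 167.477 = 1788.477 ng/mL·h
F = (AUC_ev/D_ev)/(AUC_iv/D_iv) = (1788.477/5)/(6184.997/5) = 357.6954/1236.9994 = 0.2892

F = 0.289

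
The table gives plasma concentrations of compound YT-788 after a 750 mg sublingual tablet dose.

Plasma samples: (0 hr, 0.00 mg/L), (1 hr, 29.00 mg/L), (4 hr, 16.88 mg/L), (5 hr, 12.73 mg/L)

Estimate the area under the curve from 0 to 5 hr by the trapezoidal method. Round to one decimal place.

AUC = 98.1 mg/L·hr

Trapezoidal AUC_0→5:
  [0→1]: (0.00+29.00)/2 × 1 = 14.5
  [1→4]: (29.00+16.88)/2 × 3 = 68.82
  [4→5]: (16.88+12.73)/2 × 1 = 14.805
  Sum = 98.125 mg/L·hr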